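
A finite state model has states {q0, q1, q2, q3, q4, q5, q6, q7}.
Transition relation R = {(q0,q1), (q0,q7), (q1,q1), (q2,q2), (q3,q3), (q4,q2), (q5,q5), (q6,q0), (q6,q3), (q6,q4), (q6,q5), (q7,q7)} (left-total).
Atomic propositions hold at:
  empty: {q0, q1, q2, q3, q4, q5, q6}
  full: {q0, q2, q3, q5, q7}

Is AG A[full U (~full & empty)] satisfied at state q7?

No

Sat(~full) = {q1, q4, q6}
Sat(~full & empty) = {q1, q4, q6}
A[full U (~full & empty)]: least fixpoint, start Z0 = Sat((~full & empty)) = {q1, q4, q6}, add states in Sat(full) with every successor in Z. Already a fixed point.
Sat(A[full U (~full & empty)]) = {q1, q4, q6}
AG A[full U (~full & empty)]: greatest fixpoint, start Z0 = {q1, q4, q6}, keep only states in Sat with every successor in Z. Z1 = {q1}; fixed.
Sat(AG A[full U (~full & empty)]) = {q1}
q7 ∉ Sat(AG A[full U (~full & empty)]) = {q1}, so the formula does not hold at q7.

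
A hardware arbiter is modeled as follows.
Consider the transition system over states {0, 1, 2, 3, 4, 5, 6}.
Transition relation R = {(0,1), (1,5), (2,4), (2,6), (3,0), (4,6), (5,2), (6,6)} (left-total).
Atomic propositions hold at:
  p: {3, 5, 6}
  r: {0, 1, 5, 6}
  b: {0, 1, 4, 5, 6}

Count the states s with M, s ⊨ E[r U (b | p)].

Sat(b | p) = {0, 1, 3, 4, 5, 6}
E[r U (b | p)]: least fixpoint, start Z0 = Sat((b | p)) = {0, 1, 3, 4, 5, 6}, add states in Sat(r) with some successor in Z. Already a fixed point.
Sat(E[r U (b | p)]) = {0, 1, 3, 4, 5, 6}
|Sat(E[r U (b | p)])| = |{0, 1, 3, 4, 5, 6}| = 6.

6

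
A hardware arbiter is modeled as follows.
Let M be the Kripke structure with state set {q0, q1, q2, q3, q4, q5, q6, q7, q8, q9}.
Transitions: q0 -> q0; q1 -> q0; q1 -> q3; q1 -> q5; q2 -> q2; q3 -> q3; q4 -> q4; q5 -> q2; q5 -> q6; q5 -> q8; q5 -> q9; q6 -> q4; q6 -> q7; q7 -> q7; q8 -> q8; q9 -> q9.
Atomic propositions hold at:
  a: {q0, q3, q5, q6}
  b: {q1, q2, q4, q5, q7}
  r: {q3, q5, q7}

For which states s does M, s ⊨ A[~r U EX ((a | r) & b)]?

{q1, q6, q7}

Sat(~r) = {q0, q1, q2, q4, q6, q8, q9}
Sat(a | r) = {q0, q3, q5, q6, q7}
Sat((a | r) & b) = {q5, q7}
Sat(EX ((a | r) & b)) = {s : some successor in {q5, q7}} = {q1, q6, q7}
A[~r U EX ((a | r) & b)]: least fixpoint, start Z0 = Sat(EX ((a | r) & b)) = {q1, q6, q7}, add states in Sat(~r) with every successor in Z. Already a fixed point.
Sat(A[~r U EX ((a | r) & b)]) = {q1, q6, q7}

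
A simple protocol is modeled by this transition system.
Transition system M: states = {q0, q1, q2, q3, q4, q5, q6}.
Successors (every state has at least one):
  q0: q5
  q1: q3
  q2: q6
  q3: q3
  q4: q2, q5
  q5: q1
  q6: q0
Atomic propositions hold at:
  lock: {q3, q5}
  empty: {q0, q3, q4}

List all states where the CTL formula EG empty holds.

EG empty: greatest fixpoint, start Z0 = {q0, q3, q4}, keep only states in Sat with some successor in Z. Z1 = {q3}; fixed.
Sat(EG empty) = {q3}

{q3}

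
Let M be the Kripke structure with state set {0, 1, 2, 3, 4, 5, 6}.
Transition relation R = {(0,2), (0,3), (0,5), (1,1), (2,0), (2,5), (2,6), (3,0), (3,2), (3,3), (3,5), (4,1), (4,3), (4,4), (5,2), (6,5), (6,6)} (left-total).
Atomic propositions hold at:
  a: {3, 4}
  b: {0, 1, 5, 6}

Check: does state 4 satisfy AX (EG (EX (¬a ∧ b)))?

Sat(¬a) = {0, 1, 2, 5, 6}
Sat(¬a ∧ b) = {0, 1, 5, 6}
Sat(EX (¬a ∧ b)) = {s : some successor in {0, 1, 5, 6}} = {0, 1, 2, 3, 4, 6}
EG (EX (¬a ∧ b)): greatest fixpoint, start Z0 = {0, 1, 2, 3, 4, 6}, keep only states in Sat with some successor in Z. Already a fixed point.
Sat(EG (EX (¬a ∧ b))) = {0, 1, 2, 3, 4, 6}
Sat(AX (EG (EX (¬a ∧ b)))) = {s : every successor in {0, 1, 2, 3, 4, 6}} = {1, 4, 5}
4 ∈ Sat(AX (EG (EX (¬a ∧ b)))) = {1, 4, 5}, so the formula holds at 4.

Yes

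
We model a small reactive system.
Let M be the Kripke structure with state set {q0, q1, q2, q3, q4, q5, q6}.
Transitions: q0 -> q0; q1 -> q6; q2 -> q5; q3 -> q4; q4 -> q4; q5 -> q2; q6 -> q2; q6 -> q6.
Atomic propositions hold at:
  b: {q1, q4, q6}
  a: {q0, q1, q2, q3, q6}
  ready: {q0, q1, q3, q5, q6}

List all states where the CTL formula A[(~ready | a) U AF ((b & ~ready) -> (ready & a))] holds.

{q0, q1, q2, q3, q5, q6}

Sat(~ready) = {q2, q4}
Sat(~ready | a) = {q0, q1, q2, q3, q4, q6}
Sat(b & ~ready) = {q4}
Sat(ready & a) = {q0, q1, q3, q6}
Sat((b & ~ready) -> (ready & a)) = {q0, q1, q2, q3, q5, q6}
AF ((b & ~ready) -> (ready & a)): least fixpoint, start Z0 = {q0, q1, q2, q3, q5, q6}, add states with every successor in Z. Already a fixed point.
Sat(AF ((b & ~ready) -> (ready & a))) = {q0, q1, q2, q3, q5, q6}
A[(~ready | a) U AF ((b & ~ready) -> (ready & a))]: least fixpoint, start Z0 = Sat(AF ((b & ~ready) -> (ready & a))) = {q0, q1, q2, q3, q5, q6}, add states in Sat(~ready | a) with every successor in Z. Already a fixed point.
Sat(A[(~ready | a) U AF ((b & ~ready) -> (ready & a))]) = {q0, q1, q2, q3, q5, q6}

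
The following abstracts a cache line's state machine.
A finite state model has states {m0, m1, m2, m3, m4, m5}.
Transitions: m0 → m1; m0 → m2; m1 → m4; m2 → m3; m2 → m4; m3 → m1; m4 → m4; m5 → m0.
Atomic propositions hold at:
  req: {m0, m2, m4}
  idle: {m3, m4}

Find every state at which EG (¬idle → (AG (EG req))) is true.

{m4}

Sat(¬idle) = {m0, m1, m2, m5}
EG req: greatest fixpoint, start Z0 = {m0, m2, m4}, keep only states in Sat with some successor in Z. Already a fixed point.
Sat(EG req) = {m0, m2, m4}
AG (EG req): greatest fixpoint, start Z0 = {m0, m2, m4}, keep only states in Sat with every successor in Z. Z1 = {m4}; fixed.
Sat(AG (EG req)) = {m4}
Sat(¬idle → (AG (EG req))) = {m3, m4}
EG (¬idle → (AG (EG req))): greatest fixpoint, start Z0 = {m3, m4}, keep only states in Sat with some successor in Z. Z1 = {m4}; fixed.
Sat(EG (¬idle → (AG (EG req)))) = {m4}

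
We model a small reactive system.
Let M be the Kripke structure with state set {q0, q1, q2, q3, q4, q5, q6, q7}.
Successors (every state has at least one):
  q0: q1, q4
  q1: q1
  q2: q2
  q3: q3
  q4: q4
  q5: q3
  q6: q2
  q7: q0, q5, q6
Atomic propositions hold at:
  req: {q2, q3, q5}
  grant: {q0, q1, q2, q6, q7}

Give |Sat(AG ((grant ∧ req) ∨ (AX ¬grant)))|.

Sat(grant ∧ req) = {q2}
Sat(¬grant) = {q3, q4, q5}
Sat(AX ¬grant) = {s : every successor in {q3, q4, q5}} = {q3, q4, q5}
Sat((grant ∧ req) ∨ (AX ¬grant)) = {q2, q3, q4, q5}
AG ((grant ∧ req) ∨ (AX ¬grant)): greatest fixpoint, start Z0 = {q2, q3, q4, q5}, keep only states in Sat with every successor in Z. Already a fixed point.
Sat(AG ((grant ∧ req) ∨ (AX ¬grant))) = {q2, q3, q4, q5}
|Sat(AG ((grant ∧ req) ∨ (AX ¬grant)))| = |{q2, q3, q4, q5}| = 4.

4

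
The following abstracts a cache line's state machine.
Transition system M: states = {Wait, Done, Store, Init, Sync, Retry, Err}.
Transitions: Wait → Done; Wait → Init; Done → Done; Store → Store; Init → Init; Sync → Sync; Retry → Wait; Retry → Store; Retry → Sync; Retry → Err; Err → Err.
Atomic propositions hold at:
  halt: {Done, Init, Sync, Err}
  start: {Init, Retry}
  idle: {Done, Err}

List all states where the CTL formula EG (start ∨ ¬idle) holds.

{Wait, Store, Init, Sync, Retry}

Sat(¬idle) = {Wait, Store, Init, Sync, Retry}
Sat(start ∨ ¬idle) = {Wait, Store, Init, Sync, Retry}
EG (start ∨ ¬idle): greatest fixpoint, start Z0 = {Wait, Store, Init, Sync, Retry}, keep only states in Sat with some successor in Z. Already a fixed point.
Sat(EG (start ∨ ¬idle)) = {Wait, Store, Init, Sync, Retry}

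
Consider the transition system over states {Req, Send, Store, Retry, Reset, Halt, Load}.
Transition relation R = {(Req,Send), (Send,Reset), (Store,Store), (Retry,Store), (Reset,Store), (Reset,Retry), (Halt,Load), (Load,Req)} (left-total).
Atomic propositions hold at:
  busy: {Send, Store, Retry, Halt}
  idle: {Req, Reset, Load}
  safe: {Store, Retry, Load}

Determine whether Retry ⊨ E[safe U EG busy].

EG busy: greatest fixpoint, start Z0 = {Send, Store, Retry, Halt}, keep only states in Sat with some successor in Z. Z1 = {Store, Retry}; fixed.
Sat(EG busy) = {Store, Retry}
E[safe U EG busy]: least fixpoint, start Z0 = Sat(EG busy) = {Store, Retry}, add states in Sat(safe) with some successor in Z. Already a fixed point.
Sat(E[safe U EG busy]) = {Store, Retry}
Retry ∈ Sat(E[safe U EG busy]) = {Store, Retry}, so the formula holds at Retry.

Yes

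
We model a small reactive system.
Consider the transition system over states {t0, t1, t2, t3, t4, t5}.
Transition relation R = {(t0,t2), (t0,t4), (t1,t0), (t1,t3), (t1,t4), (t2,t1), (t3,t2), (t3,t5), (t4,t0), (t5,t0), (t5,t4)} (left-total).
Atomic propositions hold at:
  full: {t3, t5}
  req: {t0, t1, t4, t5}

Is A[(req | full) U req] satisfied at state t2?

No

Sat(req | full) = {t0, t1, t3, t4, t5}
A[(req | full) U req]: least fixpoint, start Z0 = Sat(req) = {t0, t1, t4, t5}, add states in Sat(req | full) with every successor in Z. Already a fixed point.
Sat(A[(req | full) U req]) = {t0, t1, t4, t5}
t2 ∉ Sat(A[(req | full) U req]) = {t0, t1, t4, t5}, so the formula does not hold at t2.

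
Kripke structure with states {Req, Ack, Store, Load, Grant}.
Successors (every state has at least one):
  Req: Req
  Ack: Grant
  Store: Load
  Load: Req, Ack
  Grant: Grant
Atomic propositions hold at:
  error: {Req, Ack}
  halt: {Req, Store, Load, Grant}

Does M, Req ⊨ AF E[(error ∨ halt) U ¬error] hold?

No

Sat(error ∨ halt) = {Req, Ack, Store, Load, Grant}
Sat(¬error) = {Store, Load, Grant}
E[(error ∨ halt) U ¬error]: least fixpoint, start Z0 = Sat(¬error) = {Store, Load, Grant}, add states in Sat(error ∨ halt) with some successor in Z. Z1 = {Ack, Store, Load, Grant}; fixed.
Sat(E[(error ∨ halt) U ¬error]) = {Ack, Store, Load, Grant}
AF E[(error ∨ halt) U ¬error]: least fixpoint, start Z0 = {Ack, Store, Load, Grant}, add states with every successor in Z. Already a fixed point.
Sat(AF E[(error ∨ halt) U ¬error]) = {Ack, Store, Load, Grant}
Req ∉ Sat(AF E[(error ∨ halt) U ¬error]) = {Ack, Store, Load, Grant}, so the formula does not hold at Req.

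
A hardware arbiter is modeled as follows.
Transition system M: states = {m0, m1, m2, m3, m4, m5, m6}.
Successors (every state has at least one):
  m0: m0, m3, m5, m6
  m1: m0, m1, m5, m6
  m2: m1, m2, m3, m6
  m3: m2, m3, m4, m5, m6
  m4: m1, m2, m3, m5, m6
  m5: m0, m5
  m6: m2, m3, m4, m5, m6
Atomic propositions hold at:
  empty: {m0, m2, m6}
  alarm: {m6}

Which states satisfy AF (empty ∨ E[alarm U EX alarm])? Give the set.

Sat(EX alarm) = {s : some successor in {m6}} = {m0, m1, m2, m3, m4, m6}
E[alarm U EX alarm]: least fixpoint, start Z0 = Sat(EX alarm) = {m0, m1, m2, m3, m4, m6}, add states in Sat(alarm) with some successor in Z. Already a fixed point.
Sat(E[alarm U EX alarm]) = {m0, m1, m2, m3, m4, m6}
Sat(empty ∨ E[alarm U EX alarm]) = {m0, m1, m2, m3, m4, m6}
AF (empty ∨ E[alarm U EX alarm]): least fixpoint, start Z0 = {m0, m1, m2, m3, m4, m6}, add states with every successor in Z. Already a fixed point.
Sat(AF (empty ∨ E[alarm U EX alarm])) = {m0, m1, m2, m3, m4, m6}

{m0, m1, m2, m3, m4, m6}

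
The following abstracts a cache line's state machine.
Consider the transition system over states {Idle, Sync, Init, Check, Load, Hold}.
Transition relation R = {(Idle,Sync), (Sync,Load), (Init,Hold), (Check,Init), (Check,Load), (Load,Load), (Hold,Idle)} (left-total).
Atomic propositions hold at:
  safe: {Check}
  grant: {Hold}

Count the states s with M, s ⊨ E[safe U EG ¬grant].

Sat(¬grant) = {Idle, Sync, Init, Check, Load}
EG ¬grant: greatest fixpoint, start Z0 = {Idle, Sync, Init, Check, Load}, keep only states in Sat with some successor in Z. Z1 = {Idle, Sync, Check, Load}; fixed.
Sat(EG ¬grant) = {Idle, Sync, Check, Load}
E[safe U EG ¬grant]: least fixpoint, start Z0 = Sat(EG ¬grant) = {Idle, Sync, Check, Load}, add states in Sat(safe) with some successor in Z. Already a fixed point.
Sat(E[safe U EG ¬grant]) = {Idle, Sync, Check, Load}
|Sat(E[safe U EG ¬grant])| = |{Idle, Sync, Check, Load}| = 4.

4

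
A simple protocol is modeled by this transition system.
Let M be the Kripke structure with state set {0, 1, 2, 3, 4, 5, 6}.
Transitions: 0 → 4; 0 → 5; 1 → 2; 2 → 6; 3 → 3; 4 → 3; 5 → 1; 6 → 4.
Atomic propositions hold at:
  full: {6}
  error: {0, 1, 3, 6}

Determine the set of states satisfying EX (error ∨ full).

Sat(error ∨ full) = {0, 1, 3, 6}
Sat(EX (error ∨ full)) = {s : some successor in {0, 1, 3, 6}} = {2, 3, 4, 5}

{2, 3, 4, 5}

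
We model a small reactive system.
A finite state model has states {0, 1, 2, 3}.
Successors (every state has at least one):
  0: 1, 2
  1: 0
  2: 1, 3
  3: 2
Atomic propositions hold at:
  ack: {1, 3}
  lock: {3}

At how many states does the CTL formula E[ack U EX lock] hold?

2

Sat(EX lock) = {s : some successor in {3}} = {2}
E[ack U EX lock]: least fixpoint, start Z0 = Sat(EX lock) = {2}, add states in Sat(ack) with some successor in Z. Z1 = {2, 3}; fixed.
Sat(E[ack U EX lock]) = {2, 3}
|Sat(E[ack U EX lock])| = |{2, 3}| = 2.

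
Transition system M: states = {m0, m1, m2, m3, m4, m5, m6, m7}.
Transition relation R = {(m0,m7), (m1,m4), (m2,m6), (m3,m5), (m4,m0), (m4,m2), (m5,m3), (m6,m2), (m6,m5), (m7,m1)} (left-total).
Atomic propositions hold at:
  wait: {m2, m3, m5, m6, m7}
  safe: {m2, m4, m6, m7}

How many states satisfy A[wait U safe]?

4

A[wait U safe]: least fixpoint, start Z0 = Sat(safe) = {m2, m4, m6, m7}, add states in Sat(wait) with every successor in Z. Already a fixed point.
Sat(A[wait U safe]) = {m2, m4, m6, m7}
|Sat(A[wait U safe])| = |{m2, m4, m6, m7}| = 4.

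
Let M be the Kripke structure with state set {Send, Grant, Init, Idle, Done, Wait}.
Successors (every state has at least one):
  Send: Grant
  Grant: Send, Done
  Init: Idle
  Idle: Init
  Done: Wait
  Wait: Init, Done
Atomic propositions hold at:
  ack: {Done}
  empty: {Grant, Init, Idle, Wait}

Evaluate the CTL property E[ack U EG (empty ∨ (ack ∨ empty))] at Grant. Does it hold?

Sat(ack ∨ empty) = {Grant, Init, Idle, Done, Wait}
Sat(empty ∨ (ack ∨ empty)) = {Grant, Init, Idle, Done, Wait}
EG (empty ∨ (ack ∨ empty)): greatest fixpoint, start Z0 = {Grant, Init, Idle, Done, Wait}, keep only states in Sat with some successor in Z. Already a fixed point.
Sat(EG (empty ∨ (ack ∨ empty))) = {Grant, Init, Idle, Done, Wait}
E[ack U EG (empty ∨ (ack ∨ empty))]: least fixpoint, start Z0 = Sat(EG (empty ∨ (ack ∨ empty))) = {Grant, Init, Idle, Done, Wait}, add states in Sat(ack) with some successor in Z. Already a fixed point.
Sat(E[ack U EG (empty ∨ (ack ∨ empty))]) = {Grant, Init, Idle, Done, Wait}
Grant ∈ Sat(E[ack U EG (empty ∨ (ack ∨ empty))]) = {Grant, Init, Idle, Done, Wait}, so the formula holds at Grant.

Yes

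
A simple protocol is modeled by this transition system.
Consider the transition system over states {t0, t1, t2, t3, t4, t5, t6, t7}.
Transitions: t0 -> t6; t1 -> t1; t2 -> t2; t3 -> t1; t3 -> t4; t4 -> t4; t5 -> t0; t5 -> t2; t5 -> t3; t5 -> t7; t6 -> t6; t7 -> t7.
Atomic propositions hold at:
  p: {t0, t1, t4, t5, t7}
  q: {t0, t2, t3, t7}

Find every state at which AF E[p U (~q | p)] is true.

Sat(~q) = {t1, t4, t5, t6}
Sat(~q | p) = {t0, t1, t4, t5, t6, t7}
E[p U (~q | p)]: least fixpoint, start Z0 = Sat((~q | p)) = {t0, t1, t4, t5, t6, t7}, add states in Sat(p) with some successor in Z. Already a fixed point.
Sat(E[p U (~q | p)]) = {t0, t1, t4, t5, t6, t7}
AF E[p U (~q | p)]: least fixpoint, start Z0 = {t0, t1, t4, t5, t6, t7}, add states with every successor in Z. Z1 = {t0, t1, t3, t4, t5, t6, t7}; fixed.
Sat(AF E[p U (~q | p)]) = {t0, t1, t3, t4, t5, t6, t7}

{t0, t1, t3, t4, t5, t6, t7}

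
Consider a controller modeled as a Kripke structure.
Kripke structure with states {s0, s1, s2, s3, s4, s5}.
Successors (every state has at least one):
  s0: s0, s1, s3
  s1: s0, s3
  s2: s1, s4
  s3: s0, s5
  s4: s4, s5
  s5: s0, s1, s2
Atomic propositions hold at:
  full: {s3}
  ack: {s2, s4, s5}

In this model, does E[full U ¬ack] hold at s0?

Yes

Sat(¬ack) = {s0, s1, s3}
E[full U ¬ack]: least fixpoint, start Z0 = Sat(¬ack) = {s0, s1, s3}, add states in Sat(full) with some successor in Z. Already a fixed point.
Sat(E[full U ¬ack]) = {s0, s1, s3}
s0 ∈ Sat(E[full U ¬ack]) = {s0, s1, s3}, so the formula holds at s0.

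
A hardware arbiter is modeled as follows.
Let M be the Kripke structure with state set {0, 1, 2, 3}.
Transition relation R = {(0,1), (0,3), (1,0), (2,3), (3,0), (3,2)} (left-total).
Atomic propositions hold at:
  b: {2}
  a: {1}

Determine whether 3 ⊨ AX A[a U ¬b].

No

Sat(¬b) = {0, 1, 3}
A[a U ¬b]: least fixpoint, start Z0 = Sat(¬b) = {0, 1, 3}, add states in Sat(a) with every successor in Z. Already a fixed point.
Sat(A[a U ¬b]) = {0, 1, 3}
Sat(AX A[a U ¬b]) = {s : every successor in {0, 1, 3}} = {0, 1, 2}
3 ∉ Sat(AX A[a U ¬b]) = {0, 1, 2}, so the formula does not hold at 3.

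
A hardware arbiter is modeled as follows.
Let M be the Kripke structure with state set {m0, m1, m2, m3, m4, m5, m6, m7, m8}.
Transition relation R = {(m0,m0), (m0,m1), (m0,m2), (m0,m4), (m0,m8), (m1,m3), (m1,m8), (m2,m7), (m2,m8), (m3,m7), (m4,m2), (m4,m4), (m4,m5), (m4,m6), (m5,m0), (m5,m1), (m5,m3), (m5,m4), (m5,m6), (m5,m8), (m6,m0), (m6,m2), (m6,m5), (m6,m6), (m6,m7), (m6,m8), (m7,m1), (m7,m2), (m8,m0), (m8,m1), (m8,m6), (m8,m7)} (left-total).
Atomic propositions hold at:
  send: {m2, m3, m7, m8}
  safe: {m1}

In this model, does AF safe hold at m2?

AF safe: least fixpoint, start Z0 = {m1}, add states with every successor in Z. Already a fixed point.
Sat(AF safe) = {m1}
m2 ∉ Sat(AF safe) = {m1}, so the formula does not hold at m2.

No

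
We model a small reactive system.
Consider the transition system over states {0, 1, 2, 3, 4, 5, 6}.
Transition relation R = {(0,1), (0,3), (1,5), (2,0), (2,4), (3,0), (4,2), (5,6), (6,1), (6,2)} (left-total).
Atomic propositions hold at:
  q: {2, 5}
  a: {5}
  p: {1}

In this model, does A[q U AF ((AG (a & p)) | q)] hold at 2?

Sat(a & p) = ∅
AG (a & p): greatest fixpoint, start Z0 = ∅, keep only states in Sat with every successor in Z. Already a fixed point.
Sat(AG (a & p)) = ∅
Sat((AG (a & p)) | q) = {2, 5}
AF ((AG (a & p)) | q): least fixpoint, start Z0 = {2, 5}, add states with every successor in Z. Z1 = {1, 2, 4, 5}; Z2 = {1, 2, 4, 5, 6}; fixed.
Sat(AF ((AG (a & p)) | q)) = {1, 2, 4, 5, 6}
A[q U AF ((AG (a & p)) | q)]: least fixpoint, start Z0 = Sat(AF ((AG (a & p)) | q)) = {1, 2, 4, 5, 6}, add states in Sat(q) with every successor in Z. Already a fixed point.
Sat(A[q U AF ((AG (a & p)) | q)]) = {1, 2, 4, 5, 6}
2 ∈ Sat(A[q U AF ((AG (a & p)) | q)]) = {1, 2, 4, 5, 6}, so the formula holds at 2.

Yes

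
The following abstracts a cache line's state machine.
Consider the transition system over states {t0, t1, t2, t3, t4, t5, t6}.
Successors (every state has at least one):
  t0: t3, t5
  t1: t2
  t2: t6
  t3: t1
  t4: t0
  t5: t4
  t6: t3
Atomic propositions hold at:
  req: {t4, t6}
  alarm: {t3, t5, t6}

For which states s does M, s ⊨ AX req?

Sat(AX req) = {s : every successor in {t4, t6}} = {t2, t5}

{t2, t5}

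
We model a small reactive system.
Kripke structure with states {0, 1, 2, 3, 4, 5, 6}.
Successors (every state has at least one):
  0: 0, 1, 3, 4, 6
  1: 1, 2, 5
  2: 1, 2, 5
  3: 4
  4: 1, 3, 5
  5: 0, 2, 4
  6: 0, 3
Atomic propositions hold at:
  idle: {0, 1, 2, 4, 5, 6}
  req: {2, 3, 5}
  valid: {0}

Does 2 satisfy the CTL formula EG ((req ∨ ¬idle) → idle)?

Sat(¬idle) = {3}
Sat(req ∨ ¬idle) = {2, 3, 5}
Sat((req ∨ ¬idle) → idle) = {0, 1, 2, 4, 5, 6}
EG ((req ∨ ¬idle) → idle): greatest fixpoint, start Z0 = {0, 1, 2, 4, 5, 6}, keep only states in Sat with some successor in Z. Already a fixed point.
Sat(EG ((req ∨ ¬idle) → idle)) = {0, 1, 2, 4, 5, 6}
2 ∈ Sat(EG ((req ∨ ¬idle) → idle)) = {0, 1, 2, 4, 5, 6}, so the formula holds at 2.

Yes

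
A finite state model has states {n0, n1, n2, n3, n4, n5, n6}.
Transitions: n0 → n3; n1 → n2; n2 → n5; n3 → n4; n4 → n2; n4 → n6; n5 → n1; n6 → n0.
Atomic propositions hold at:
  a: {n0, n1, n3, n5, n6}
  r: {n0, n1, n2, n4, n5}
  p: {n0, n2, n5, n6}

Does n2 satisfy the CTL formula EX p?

Sat(EX p) = {s : some successor in {n0, n2, n5, n6}} = {n1, n2, n4, n6}
n2 ∈ Sat(EX p) = {n1, n2, n4, n6}, so the formula holds at n2.

Yes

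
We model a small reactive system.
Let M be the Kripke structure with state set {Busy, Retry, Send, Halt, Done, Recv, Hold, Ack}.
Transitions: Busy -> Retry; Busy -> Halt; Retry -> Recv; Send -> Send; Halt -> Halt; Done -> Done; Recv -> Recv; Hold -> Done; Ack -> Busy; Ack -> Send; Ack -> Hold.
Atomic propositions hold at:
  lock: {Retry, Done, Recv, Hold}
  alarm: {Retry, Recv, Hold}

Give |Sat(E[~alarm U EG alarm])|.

Sat(~alarm) = {Busy, Send, Halt, Done, Ack}
EG alarm: greatest fixpoint, start Z0 = {Retry, Recv, Hold}, keep only states in Sat with some successor in Z. Z1 = {Retry, Recv}; fixed.
Sat(EG alarm) = {Retry, Recv}
E[~alarm U EG alarm]: least fixpoint, start Z0 = Sat(EG alarm) = {Retry, Recv}, add states in Sat(~alarm) with some successor in Z. Z1 = {Busy, Retry, Recv}; Z2 = {Busy, Retry, Recv, Ack}; fixed.
Sat(E[~alarm U EG alarm]) = {Busy, Retry, Recv, Ack}
|Sat(E[~alarm U EG alarm])| = |{Busy, Retry, Recv, Ack}| = 4.

4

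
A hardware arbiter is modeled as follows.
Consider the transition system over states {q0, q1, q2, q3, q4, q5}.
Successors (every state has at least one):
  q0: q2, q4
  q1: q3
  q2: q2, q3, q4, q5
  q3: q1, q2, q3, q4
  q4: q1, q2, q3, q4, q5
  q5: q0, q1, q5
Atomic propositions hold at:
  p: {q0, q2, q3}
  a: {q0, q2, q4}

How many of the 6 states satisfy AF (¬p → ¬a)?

Sat(¬p) = {q1, q4, q5}
Sat(¬a) = {q1, q3, q5}
Sat(¬p → ¬a) = {q0, q1, q2, q3, q5}
AF (¬p → ¬a): least fixpoint, start Z0 = {q0, q1, q2, q3, q5}, add states with every successor in Z. Already a fixed point.
Sat(AF (¬p → ¬a)) = {q0, q1, q2, q3, q5}
|Sat(AF (¬p → ¬a))| = |{q0, q1, q2, q3, q5}| = 5.

5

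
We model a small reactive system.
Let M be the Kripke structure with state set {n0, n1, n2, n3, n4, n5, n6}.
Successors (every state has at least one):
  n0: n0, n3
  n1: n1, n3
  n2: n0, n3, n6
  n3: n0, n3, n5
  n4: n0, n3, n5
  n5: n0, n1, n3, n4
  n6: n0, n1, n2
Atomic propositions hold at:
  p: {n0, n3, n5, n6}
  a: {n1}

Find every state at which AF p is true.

{n0, n2, n3, n4, n5, n6}

AF p: least fixpoint, start Z0 = {n0, n3, n5, n6}, add states with every successor in Z. Z1 = {n0, n2, n3, n4, n5, n6}; fixed.
Sat(AF p) = {n0, n2, n3, n4, n5, n6}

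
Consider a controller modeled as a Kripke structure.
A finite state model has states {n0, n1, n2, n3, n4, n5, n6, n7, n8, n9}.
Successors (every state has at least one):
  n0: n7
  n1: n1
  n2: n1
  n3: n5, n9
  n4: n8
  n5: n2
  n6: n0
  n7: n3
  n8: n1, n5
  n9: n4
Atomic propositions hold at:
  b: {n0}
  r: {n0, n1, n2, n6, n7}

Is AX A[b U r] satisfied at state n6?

A[b U r]: least fixpoint, start Z0 = Sat(r) = {n0, n1, n2, n6, n7}, add states in Sat(b) with every successor in Z. Already a fixed point.
Sat(A[b U r]) = {n0, n1, n2, n6, n7}
Sat(AX A[b U r]) = {s : every successor in {n0, n1, n2, n6, n7}} = {n0, n1, n2, n5, n6}
n6 ∈ Sat(AX A[b U r]) = {n0, n1, n2, n5, n6}, so the formula holds at n6.

Yes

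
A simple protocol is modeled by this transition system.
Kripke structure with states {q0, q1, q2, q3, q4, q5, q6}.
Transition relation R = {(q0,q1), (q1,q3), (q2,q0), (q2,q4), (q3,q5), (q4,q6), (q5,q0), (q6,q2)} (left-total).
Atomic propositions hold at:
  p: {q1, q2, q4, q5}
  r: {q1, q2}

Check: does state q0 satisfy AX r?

Yes

Sat(AX r) = {s : every successor in {q1, q2}} = {q0, q6}
q0 ∈ Sat(AX r) = {q0, q6}, so the formula holds at q0.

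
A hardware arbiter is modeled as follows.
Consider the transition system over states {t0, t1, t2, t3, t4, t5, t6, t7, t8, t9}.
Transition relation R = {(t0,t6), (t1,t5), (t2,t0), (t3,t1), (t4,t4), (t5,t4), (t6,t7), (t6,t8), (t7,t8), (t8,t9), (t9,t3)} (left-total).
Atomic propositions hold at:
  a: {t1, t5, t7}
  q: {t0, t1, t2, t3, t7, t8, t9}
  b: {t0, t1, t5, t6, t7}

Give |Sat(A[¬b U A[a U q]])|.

Sat(¬b) = {t2, t3, t4, t8, t9}
A[a U q]: least fixpoint, start Z0 = Sat(q) = {t0, t1, t2, t3, t7, t8, t9}, add states in Sat(a) with every successor in Z. Already a fixed point.
Sat(A[a U q]) = {t0, t1, t2, t3, t7, t8, t9}
A[¬b U A[a U q]]: least fixpoint, start Z0 = Sat(A[a U q]) = {t0, t1, t2, t3, t7, t8, t9}, add states in Sat(¬b) with every successor in Z. Already a fixed point.
Sat(A[¬b U A[a U q]]) = {t0, t1, t2, t3, t7, t8, t9}
|Sat(A[¬b U A[a U q]])| = |{t0, t1, t2, t3, t7, t8, t9}| = 7.

7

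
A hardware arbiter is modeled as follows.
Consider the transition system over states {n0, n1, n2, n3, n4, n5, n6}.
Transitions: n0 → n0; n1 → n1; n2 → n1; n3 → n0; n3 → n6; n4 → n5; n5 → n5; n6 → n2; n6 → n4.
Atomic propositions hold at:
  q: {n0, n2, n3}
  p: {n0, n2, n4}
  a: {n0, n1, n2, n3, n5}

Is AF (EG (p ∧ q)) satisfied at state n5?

Sat(p ∧ q) = {n0, n2}
EG (p ∧ q): greatest fixpoint, start Z0 = {n0, n2}, keep only states in Sat with some successor in Z. Z1 = {n0}; fixed.
Sat(EG (p ∧ q)) = {n0}
AF (EG (p ∧ q)): least fixpoint, start Z0 = {n0}, add states with every successor in Z. Already a fixed point.
Sat(AF (EG (p ∧ q))) = {n0}
n5 ∉ Sat(AF (EG (p ∧ q))) = {n0}, so the formula does not hold at n5.

No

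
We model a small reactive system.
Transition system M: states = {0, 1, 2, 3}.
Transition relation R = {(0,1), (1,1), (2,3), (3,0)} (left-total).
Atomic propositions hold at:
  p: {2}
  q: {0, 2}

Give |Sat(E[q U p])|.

1

E[q U p]: least fixpoint, start Z0 = Sat(p) = {2}, add states in Sat(q) with some successor in Z. Already a fixed point.
Sat(E[q U p]) = {2}
|Sat(E[q U p])| = |{2}| = 1.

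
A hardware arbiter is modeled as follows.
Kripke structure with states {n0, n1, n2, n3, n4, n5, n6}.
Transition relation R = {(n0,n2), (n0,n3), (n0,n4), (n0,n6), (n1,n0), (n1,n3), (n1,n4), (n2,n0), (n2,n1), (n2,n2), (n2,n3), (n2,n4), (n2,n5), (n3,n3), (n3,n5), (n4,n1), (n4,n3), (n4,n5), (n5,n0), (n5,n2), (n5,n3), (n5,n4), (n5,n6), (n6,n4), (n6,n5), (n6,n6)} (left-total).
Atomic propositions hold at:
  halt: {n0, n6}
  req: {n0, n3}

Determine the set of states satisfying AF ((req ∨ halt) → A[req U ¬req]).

Sat(req ∨ halt) = {n0, n3, n6}
Sat(¬req) = {n1, n2, n4, n5, n6}
A[req U ¬req]: least fixpoint, start Z0 = Sat(¬req) = {n1, n2, n4, n5, n6}, add states in Sat(req) with every successor in Z. Already a fixed point.
Sat(A[req U ¬req]) = {n1, n2, n4, n5, n6}
Sat((req ∨ halt) → A[req U ¬req]) = {n1, n2, n4, n5, n6}
AF ((req ∨ halt) → A[req U ¬req]): least fixpoint, start Z0 = {n1, n2, n4, n5, n6}, add states with every successor in Z. Already a fixed point.
Sat(AF ((req ∨ halt) → A[req U ¬req])) = {n1, n2, n4, n5, n6}

{n1, n2, n4, n5, n6}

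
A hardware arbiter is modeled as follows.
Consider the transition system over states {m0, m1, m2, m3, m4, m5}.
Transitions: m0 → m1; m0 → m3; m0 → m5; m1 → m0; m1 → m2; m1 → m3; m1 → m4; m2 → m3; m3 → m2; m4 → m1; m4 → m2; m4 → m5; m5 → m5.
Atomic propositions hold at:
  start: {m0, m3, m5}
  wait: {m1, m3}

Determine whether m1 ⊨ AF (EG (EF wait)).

EF wait: least fixpoint, start Z0 = {m1, m3}, add states with some successor in Z. Z1 = {m0, m1, m2, m3, m4}; fixed.
Sat(EF wait) = {m0, m1, m2, m3, m4}
EG (EF wait): greatest fixpoint, start Z0 = {m0, m1, m2, m3, m4}, keep only states in Sat with some successor in Z. Already a fixed point.
Sat(EG (EF wait)) = {m0, m1, m2, m3, m4}
AF (EG (EF wait)): least fixpoint, start Z0 = {m0, m1, m2, m3, m4}, add states with every successor in Z. Already a fixed point.
Sat(AF (EG (EF wait))) = {m0, m1, m2, m3, m4}
m1 ∈ Sat(AF (EG (EF wait))) = {m0, m1, m2, m3, m4}, so the formula holds at m1.

Yes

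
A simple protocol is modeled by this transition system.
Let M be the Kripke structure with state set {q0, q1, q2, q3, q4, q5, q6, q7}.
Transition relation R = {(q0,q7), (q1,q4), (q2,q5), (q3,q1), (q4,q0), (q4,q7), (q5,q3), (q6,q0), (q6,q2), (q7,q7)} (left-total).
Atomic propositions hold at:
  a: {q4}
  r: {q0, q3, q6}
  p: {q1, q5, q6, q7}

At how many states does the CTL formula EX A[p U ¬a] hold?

7

Sat(¬a) = {q0, q1, q2, q3, q5, q6, q7}
A[p U ¬a]: least fixpoint, start Z0 = Sat(¬a) = {q0, q1, q2, q3, q5, q6, q7}, add states in Sat(p) with every successor in Z. Already a fixed point.
Sat(A[p U ¬a]) = {q0, q1, q2, q3, q5, q6, q7}
Sat(EX A[p U ¬a]) = {s : some successor in {q0, q1, q2, q3, q5, q6, q7}} = {q0, q2, q3, q4, q5, q6, q7}
|Sat(EX A[p U ¬a])| = |{q0, q2, q3, q4, q5, q6, q7}| = 7.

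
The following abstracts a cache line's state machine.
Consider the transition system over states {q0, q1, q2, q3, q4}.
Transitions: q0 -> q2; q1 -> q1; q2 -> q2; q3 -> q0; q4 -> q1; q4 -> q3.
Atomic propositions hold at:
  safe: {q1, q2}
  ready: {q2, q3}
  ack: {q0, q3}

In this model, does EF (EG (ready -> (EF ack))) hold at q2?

No

EF ack: least fixpoint, start Z0 = {q0, q3}, add states with some successor in Z. Z1 = {q0, q3, q4}; fixed.
Sat(EF ack) = {q0, q3, q4}
Sat(ready -> (EF ack)) = {q0, q1, q3, q4}
EG (ready -> (EF ack)): greatest fixpoint, start Z0 = {q0, q1, q3, q4}, keep only states in Sat with some successor in Z. Z1 = {q1, q3, q4}; Z2 = {q1, q4}; fixed.
Sat(EG (ready -> (EF ack))) = {q1, q4}
EF (EG (ready -> (EF ack))): least fixpoint, start Z0 = {q1, q4}, add states with some successor in Z. Already a fixed point.
Sat(EF (EG (ready -> (EF ack)))) = {q1, q4}
q2 ∉ Sat(EF (EG (ready -> (EF ack)))) = {q1, q4}, so the formula does not hold at q2.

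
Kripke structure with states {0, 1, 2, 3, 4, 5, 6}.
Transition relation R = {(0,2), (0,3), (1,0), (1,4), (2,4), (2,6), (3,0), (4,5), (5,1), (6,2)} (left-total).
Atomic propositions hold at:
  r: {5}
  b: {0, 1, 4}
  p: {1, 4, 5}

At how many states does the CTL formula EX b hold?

4

Sat(EX b) = {s : some successor in {0, 1, 4}} = {1, 2, 3, 5}
|Sat(EX b)| = |{1, 2, 3, 5}| = 4.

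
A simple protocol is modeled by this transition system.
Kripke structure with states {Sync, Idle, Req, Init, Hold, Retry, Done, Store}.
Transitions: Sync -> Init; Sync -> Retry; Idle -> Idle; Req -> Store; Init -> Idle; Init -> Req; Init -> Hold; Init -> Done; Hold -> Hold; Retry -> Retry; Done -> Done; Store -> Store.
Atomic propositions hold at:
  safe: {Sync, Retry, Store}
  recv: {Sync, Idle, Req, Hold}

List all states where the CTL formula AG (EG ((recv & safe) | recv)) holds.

Sat(recv & safe) = {Sync}
Sat((recv & safe) | recv) = {Sync, Idle, Req, Hold}
EG ((recv & safe) | recv): greatest fixpoint, start Z0 = {Sync, Idle, Req, Hold}, keep only states in Sat with some successor in Z. Z1 = {Idle, Hold}; fixed.
Sat(EG ((recv & safe) | recv)) = {Idle, Hold}
AG (EG ((recv & safe) | recv)): greatest fixpoint, start Z0 = {Idle, Hold}, keep only states in Sat with every successor in Z. Already a fixed point.
Sat(AG (EG ((recv & safe) | recv))) = {Idle, Hold}

{Idle, Hold}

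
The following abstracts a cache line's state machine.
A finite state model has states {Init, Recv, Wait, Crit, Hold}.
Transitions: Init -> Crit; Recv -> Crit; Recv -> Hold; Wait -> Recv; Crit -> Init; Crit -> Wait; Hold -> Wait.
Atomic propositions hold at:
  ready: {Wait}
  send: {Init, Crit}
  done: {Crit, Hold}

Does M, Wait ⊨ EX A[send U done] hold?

A[send U done]: least fixpoint, start Z0 = Sat(done) = {Crit, Hold}, add states in Sat(send) with every successor in Z. Z1 = {Init, Crit, Hold}; fixed.
Sat(A[send U done]) = {Init, Crit, Hold}
Sat(EX A[send U done]) = {s : some successor in {Init, Crit, Hold}} = {Init, Recv, Crit}
Wait ∉ Sat(EX A[send U done]) = {Init, Recv, Crit}, so the formula does not hold at Wait.

No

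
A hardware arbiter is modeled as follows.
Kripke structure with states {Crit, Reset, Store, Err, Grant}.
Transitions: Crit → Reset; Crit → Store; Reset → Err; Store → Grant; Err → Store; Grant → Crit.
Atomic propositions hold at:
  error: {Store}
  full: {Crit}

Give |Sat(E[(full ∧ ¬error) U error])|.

2

Sat(¬error) = {Crit, Reset, Err, Grant}
Sat(full ∧ ¬error) = {Crit}
E[(full ∧ ¬error) U error]: least fixpoint, start Z0 = Sat(error) = {Store}, add states in Sat(full ∧ ¬error) with some successor in Z. Z1 = {Crit, Store}; fixed.
Sat(E[(full ∧ ¬error) U error]) = {Crit, Store}
|Sat(E[(full ∧ ¬error) U error])| = |{Crit, Store}| = 2.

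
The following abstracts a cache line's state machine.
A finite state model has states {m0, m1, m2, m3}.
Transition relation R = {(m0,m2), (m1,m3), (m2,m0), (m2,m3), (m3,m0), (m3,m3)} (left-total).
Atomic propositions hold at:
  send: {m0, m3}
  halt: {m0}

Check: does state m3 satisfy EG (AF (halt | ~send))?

No

Sat(~send) = {m1, m2}
Sat(halt | ~send) = {m0, m1, m2}
AF (halt | ~send): least fixpoint, start Z0 = {m0, m1, m2}, add states with every successor in Z. Already a fixed point.
Sat(AF (halt | ~send)) = {m0, m1, m2}
EG (AF (halt | ~send)): greatest fixpoint, start Z0 = {m0, m1, m2}, keep only states in Sat with some successor in Z. Z1 = {m0, m2}; fixed.
Sat(EG (AF (halt | ~send))) = {m0, m2}
m3 ∉ Sat(EG (AF (halt | ~send))) = {m0, m2}, so the formula does not hold at m3.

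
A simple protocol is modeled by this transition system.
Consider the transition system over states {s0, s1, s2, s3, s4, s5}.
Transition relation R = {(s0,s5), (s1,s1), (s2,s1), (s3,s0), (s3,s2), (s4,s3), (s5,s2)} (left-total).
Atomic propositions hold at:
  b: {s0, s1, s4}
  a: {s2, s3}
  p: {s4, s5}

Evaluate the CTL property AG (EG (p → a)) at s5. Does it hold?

No

Sat(p → a) = {s0, s1, s2, s3}
EG (p → a): greatest fixpoint, start Z0 = {s0, s1, s2, s3}, keep only states in Sat with some successor in Z. Z1 = {s1, s2, s3}; fixed.
Sat(EG (p → a)) = {s1, s2, s3}
AG (EG (p → a)): greatest fixpoint, start Z0 = {s1, s2, s3}, keep only states in Sat with every successor in Z. Z1 = {s1, s2}; fixed.
Sat(AG (EG (p → a))) = {s1, s2}
s5 ∉ Sat(AG (EG (p → a))) = {s1, s2}, so the formula does not hold at s5.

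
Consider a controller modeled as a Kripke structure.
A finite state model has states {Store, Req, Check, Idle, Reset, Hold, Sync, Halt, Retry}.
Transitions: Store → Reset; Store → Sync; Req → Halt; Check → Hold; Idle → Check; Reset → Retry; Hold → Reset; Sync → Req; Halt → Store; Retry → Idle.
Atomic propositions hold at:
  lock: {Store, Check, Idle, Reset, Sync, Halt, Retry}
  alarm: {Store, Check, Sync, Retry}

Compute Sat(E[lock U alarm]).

E[lock U alarm]: least fixpoint, start Z0 = Sat(alarm) = {Store, Check, Sync, Retry}, add states in Sat(lock) with some successor in Z. Z1 = {Store, Check, Idle, Reset, Sync, Halt, Retry}; fixed.
Sat(E[lock U alarm]) = {Store, Check, Idle, Reset, Sync, Halt, Retry}

{Store, Check, Idle, Reset, Sync, Halt, Retry}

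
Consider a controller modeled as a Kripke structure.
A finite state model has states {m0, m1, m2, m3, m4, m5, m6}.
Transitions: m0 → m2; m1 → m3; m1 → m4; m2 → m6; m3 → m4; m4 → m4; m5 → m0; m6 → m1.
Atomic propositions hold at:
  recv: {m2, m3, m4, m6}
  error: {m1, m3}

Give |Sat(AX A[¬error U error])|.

Sat(¬error) = {m0, m2, m4, m5, m6}
A[¬error U error]: least fixpoint, start Z0 = Sat(error) = {m1, m3}, add states in Sat(¬error) with every successor in Z. Z1 = {m1, m3, m6}; Z2 = {m1, m2, m3, m6}; Z3 = {m0, m1, m2, m3, m6}; Z4 = {m0, m1, m2, m3, m5, m6}; fixed.
Sat(A[¬error U error]) = {m0, m1, m2, m3, m5, m6}
Sat(AX A[¬error U error]) = {s : every successor in {m0, m1, m2, m3, m5, m6}} = {m0, m2, m5, m6}
|Sat(AX A[¬error U error])| = |{m0, m2, m5, m6}| = 4.

4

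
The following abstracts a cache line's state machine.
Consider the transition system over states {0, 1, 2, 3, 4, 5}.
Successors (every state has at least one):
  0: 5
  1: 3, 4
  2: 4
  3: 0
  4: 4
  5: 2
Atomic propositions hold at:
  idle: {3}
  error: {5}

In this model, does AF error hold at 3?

AF error: least fixpoint, start Z0 = {5}, add states with every successor in Z. Z1 = {0, 5}; Z2 = {0, 3, 5}; fixed.
Sat(AF error) = {0, 3, 5}
3 ∈ Sat(AF error) = {0, 3, 5}, so the formula holds at 3.

Yes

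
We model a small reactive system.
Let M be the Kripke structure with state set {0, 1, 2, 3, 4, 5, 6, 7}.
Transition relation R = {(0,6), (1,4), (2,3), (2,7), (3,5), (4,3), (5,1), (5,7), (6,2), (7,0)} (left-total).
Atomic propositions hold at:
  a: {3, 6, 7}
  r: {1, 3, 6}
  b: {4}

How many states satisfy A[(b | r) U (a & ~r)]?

Sat(b | r) = {1, 3, 4, 6}
Sat(~r) = {0, 2, 4, 5, 7}
Sat(a & ~r) = {7}
A[(b | r) U (a & ~r)]: least fixpoint, start Z0 = Sat((a & ~r)) = {7}, add states in Sat(b | r) with every successor in Z. Already a fixed point.
Sat(A[(b | r) U (a & ~r)]) = {7}
|Sat(A[(b | r) U (a & ~r)])| = |{7}| = 1.

1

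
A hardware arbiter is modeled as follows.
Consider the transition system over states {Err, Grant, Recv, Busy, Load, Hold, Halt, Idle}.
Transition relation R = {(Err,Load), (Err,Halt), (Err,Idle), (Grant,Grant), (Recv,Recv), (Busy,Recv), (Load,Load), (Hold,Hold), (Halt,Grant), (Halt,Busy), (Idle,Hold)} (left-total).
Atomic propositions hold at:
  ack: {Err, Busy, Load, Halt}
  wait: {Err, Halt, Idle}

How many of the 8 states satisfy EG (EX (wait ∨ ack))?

2

Sat(wait ∨ ack) = {Err, Busy, Load, Halt, Idle}
Sat(EX (wait ∨ ack)) = {s : some successor in {Err, Busy, Load, Halt, Idle}} = {Err, Load, Halt}
EG (EX (wait ∨ ack)): greatest fixpoint, start Z0 = {Err, Load, Halt}, keep only states in Sat with some successor in Z. Z1 = {Err, Load}; fixed.
Sat(EG (EX (wait ∨ ack))) = {Err, Load}
|Sat(EG (EX (wait ∨ ack)))| = |{Err, Load}| = 2.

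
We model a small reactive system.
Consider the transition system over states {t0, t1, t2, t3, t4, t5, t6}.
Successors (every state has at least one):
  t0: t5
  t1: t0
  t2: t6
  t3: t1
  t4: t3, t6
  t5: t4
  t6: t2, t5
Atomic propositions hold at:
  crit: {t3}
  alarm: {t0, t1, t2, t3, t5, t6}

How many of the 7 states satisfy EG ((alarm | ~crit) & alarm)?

2

Sat(~crit) = {t0, t1, t2, t4, t5, t6}
Sat(alarm | ~crit) = {t0, t1, t2, t3, t4, t5, t6}
Sat((alarm | ~crit) & alarm) = {t0, t1, t2, t3, t5, t6}
EG ((alarm | ~crit) & alarm): greatest fixpoint, start Z0 = {t0, t1, t2, t3, t5, t6}, keep only states in Sat with some successor in Z. Z1 = {t0, t1, t2, t3, t6}; Z2 = {t1, t2, t3, t6}; Z3 = {t2, t3, t6}; Z4 = {t2, t6}; fixed.
Sat(EG ((alarm | ~crit) & alarm)) = {t2, t6}
|Sat(EG ((alarm | ~crit) & alarm))| = |{t2, t6}| = 2.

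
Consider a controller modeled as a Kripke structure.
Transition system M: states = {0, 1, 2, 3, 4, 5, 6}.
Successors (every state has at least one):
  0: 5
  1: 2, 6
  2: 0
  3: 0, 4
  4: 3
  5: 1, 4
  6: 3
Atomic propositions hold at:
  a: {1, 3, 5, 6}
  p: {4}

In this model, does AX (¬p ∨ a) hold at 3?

No

Sat(¬p) = {0, 1, 2, 3, 5, 6}
Sat(¬p ∨ a) = {0, 1, 2, 3, 5, 6}
Sat(AX (¬p ∨ a)) = {s : every successor in {0, 1, 2, 3, 5, 6}} = {0, 1, 2, 4, 6}
3 ∉ Sat(AX (¬p ∨ a)) = {0, 1, 2, 4, 6}, so the formula does not hold at 3.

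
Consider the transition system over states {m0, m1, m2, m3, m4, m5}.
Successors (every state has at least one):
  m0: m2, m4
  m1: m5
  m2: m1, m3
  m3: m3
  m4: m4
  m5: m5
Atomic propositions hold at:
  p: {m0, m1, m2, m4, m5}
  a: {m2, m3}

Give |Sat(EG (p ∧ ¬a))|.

Sat(¬a) = {m0, m1, m4, m5}
Sat(p ∧ ¬a) = {m0, m1, m4, m5}
EG (p ∧ ¬a): greatest fixpoint, start Z0 = {m0, m1, m4, m5}, keep only states in Sat with some successor in Z. Already a fixed point.
Sat(EG (p ∧ ¬a)) = {m0, m1, m4, m5}
|Sat(EG (p ∧ ¬a))| = |{m0, m1, m4, m5}| = 4.

4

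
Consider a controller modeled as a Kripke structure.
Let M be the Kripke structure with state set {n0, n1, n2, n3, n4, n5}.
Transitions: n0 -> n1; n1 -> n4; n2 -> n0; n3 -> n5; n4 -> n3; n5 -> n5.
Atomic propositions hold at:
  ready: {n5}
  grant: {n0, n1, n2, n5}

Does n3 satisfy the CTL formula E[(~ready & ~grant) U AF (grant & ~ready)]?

Sat(~ready) = {n0, n1, n2, n3, n4}
Sat(~grant) = {n3, n4}
Sat(~ready & ~grant) = {n3, n4}
Sat(grant & ~ready) = {n0, n1, n2}
AF (grant & ~ready): least fixpoint, start Z0 = {n0, n1, n2}, add states with every successor in Z. Already a fixed point.
Sat(AF (grant & ~ready)) = {n0, n1, n2}
E[(~ready & ~grant) U AF (grant & ~ready)]: least fixpoint, start Z0 = Sat(AF (grant & ~ready)) = {n0, n1, n2}, add states in Sat(~ready & ~grant) with some successor in Z. Already a fixed point.
Sat(E[(~ready & ~grant) U AF (grant & ~ready)]) = {n0, n1, n2}
n3 ∉ Sat(E[(~ready & ~grant) U AF (grant & ~ready)]) = {n0, n1, n2}, so the formula does not hold at n3.

No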